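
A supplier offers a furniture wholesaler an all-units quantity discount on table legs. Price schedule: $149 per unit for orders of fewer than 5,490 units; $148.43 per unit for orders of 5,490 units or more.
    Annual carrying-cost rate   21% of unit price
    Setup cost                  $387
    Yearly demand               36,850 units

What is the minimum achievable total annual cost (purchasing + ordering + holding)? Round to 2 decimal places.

H₁ = 21%×$149 = $31.2900;  H₂ = 21%×$148.43 = $31.1703
EOQ₁ = √(2×36,850×387/31.2900) = 954.74  (< 5,490, feasible at tier 1)
EOQ₂ = √(2×36,850×387/31.1703) = 956.57  (< 5,490 → use Q = 5,490 at tier-2 price)
TC(tier 1 (EOQ₁), Q≈954.7) = $5,520,523.91
TC(tier 2, Q≈5,490.0) = $5,557,805.60
Minimum at tier 1 (EOQ₁): $5,520,523.91

$5,520,523.91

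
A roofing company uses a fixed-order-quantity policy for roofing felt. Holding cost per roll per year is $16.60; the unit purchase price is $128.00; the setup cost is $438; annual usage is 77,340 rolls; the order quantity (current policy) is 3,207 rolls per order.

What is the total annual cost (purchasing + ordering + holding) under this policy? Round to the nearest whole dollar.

Annual ordering cost = (D/Q)·S = (77,340/3,207) × 438 = $10,562.81
Annual holding cost  = (Q/2)·H = (3,207/2) × 16.6 = $26,618.10
Purchase cost = D·C = 77,340 × 128 = $9,899,520.00
Total = $10,562.81 + $26,618.10 + $9,899,520.00 = $9,936,700.91

$9,936,701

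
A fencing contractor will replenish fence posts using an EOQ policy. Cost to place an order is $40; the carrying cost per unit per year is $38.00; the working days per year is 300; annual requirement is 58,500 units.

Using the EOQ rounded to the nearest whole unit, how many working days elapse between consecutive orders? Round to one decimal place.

1.8 days

EOQ = √(2DS/H) = √(2 × 58,500 × 40 / 38)
    = √(123,157.89) ≈ 350.94 → Q = 351 units
T = Q/D × 300 days = 351/58,500 × 300 = 1.800 days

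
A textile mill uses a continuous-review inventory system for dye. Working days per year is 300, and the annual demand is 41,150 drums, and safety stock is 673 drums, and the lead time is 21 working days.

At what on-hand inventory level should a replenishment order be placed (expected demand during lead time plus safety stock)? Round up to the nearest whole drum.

3,554 drums

Daily demand d = 41,150 / 300 = 137.167 drums/day
Demand during lead time = 137.167 × 21 = 2,880.50
Reorder point = 2,880.50 + 673 = 3,553.50 → round up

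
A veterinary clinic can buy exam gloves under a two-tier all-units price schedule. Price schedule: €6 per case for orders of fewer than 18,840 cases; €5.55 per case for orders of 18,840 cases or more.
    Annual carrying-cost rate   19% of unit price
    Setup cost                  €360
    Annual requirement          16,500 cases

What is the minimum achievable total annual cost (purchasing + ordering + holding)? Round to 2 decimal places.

€101,823.68

H₁ = 19%×€6 = €1.1400;  H₂ = 19%×€5.55 = €1.0545
EOQ₁ = √(2×16,500×360/1.1400) = 3,228.17  (< 18,840, feasible at tier 1)
EOQ₂ = √(2×16,500×360/1.0545) = 3,356.49  (< 18,840 → use Q = 18,840 at tier-2 price)
TC(tier 1 (EOQ₁), Q≈3,228.2) = €102,680.11
TC(tier 2, Q≈18,840.0) = €101,823.68
Minimum at tier 2: €101,823.68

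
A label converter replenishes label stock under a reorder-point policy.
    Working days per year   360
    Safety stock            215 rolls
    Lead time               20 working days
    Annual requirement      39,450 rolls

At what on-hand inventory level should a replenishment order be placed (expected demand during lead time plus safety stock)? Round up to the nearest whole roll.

2,407 rolls

Daily demand d = 39,450 / 360 = 109.583 rolls/day
Demand during lead time = 109.583 × 20 = 2,191.67
Reorder point = 2,191.67 + 215 = 2,406.67 → round up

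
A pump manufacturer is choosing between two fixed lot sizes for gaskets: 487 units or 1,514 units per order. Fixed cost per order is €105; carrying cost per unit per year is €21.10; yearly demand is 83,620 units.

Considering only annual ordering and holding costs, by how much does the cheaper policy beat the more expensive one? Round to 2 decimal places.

€1,394.83

TC(Q) = (D/Q)S + (Q/2)H
TC(487) = (83,620/487)×105 + (487/2)×21.1 = €23,166.80
TC(1,514) = (83,620/1,514)×105 + (1,514/2)×21.1 = €21,771.97
Lots of 1,514 are cheaper by €1,394.83.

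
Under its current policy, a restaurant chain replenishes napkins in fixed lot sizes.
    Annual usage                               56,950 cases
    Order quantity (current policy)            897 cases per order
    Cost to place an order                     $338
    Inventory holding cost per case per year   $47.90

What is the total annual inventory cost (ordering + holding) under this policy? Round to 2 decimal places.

$42,942.57

Annual ordering cost = (D/Q)·S = (56,950/897) × 338 = $21,459.42
Annual holding cost  = (Q/2)·H = (897/2) × 47.9 = $21,483.15
Total = $21,459.42 + $21,483.15 = $42,942.57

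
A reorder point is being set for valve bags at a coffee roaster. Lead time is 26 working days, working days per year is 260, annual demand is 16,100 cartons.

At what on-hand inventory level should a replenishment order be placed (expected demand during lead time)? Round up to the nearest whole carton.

1,610 cartons

Daily demand d = 16,100 / 260 = 61.923 cartons/day
Demand during lead time = 61.923 × 26 = 1,610.00
Reorder point = 1,610.00 → round up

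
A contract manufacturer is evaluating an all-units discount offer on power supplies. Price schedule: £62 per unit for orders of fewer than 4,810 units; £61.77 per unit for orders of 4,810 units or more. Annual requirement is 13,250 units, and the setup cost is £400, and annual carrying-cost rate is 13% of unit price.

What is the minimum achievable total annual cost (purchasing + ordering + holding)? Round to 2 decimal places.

H₁ = 13%×£62 = £8.0600;  H₂ = 13%×£61.77 = £8.0301
EOQ₁ = √(2×13,250×400/8.0600) = 1,146.79  (< 4,810, feasible at tier 1)
EOQ₂ = √(2×13,250×400/8.0301) = 1,148.93  (< 4,810 → use Q = 4,810 at tier-2 price)
TC(tier 1 (EOQ₁), Q≈1,146.8) = £830,743.16
TC(tier 2, Q≈4,810.0) = £838,866.76
Minimum at tier 1 (EOQ₁): £830,743.16

£830,743.16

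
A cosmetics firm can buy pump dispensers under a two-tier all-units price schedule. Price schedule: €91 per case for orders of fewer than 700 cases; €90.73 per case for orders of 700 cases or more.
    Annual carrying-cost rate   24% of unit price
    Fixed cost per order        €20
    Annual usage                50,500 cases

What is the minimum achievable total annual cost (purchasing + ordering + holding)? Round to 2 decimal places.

€4,590,929.18

H₁ = 24%×€91 = €21.8400;  H₂ = 24%×€90.73 = €21.7752
EOQ₁ = √(2×50,500×20/21.8400) = 304.12  (< 700, feasible at tier 1)
EOQ₂ = √(2×50,500×20/21.7752) = 304.58  (< 700 → use Q = 700 at tier-2 price)
TC(tier 1 (EOQ₁), Q≈304.1) = €4,602,142.05
TC(tier 2, Q≈700.0) = €4,590,929.18
Minimum at tier 2: €4,590,929.18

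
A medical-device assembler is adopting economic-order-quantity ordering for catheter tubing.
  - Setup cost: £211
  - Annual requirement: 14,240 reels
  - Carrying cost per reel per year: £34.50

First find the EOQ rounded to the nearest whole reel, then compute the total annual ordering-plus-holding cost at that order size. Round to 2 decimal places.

£14,398.62

Optimal lot size Q* = (2 × 14,240 × £211 / £34.5)^½ ≈ 417.35 → Q = 417 reels
Orders/yr = 14,240/417 = 34.149; ordering cost = 34.149 × £211 = £7,205.37
Average inventory = 417/2 = 208.5; holding cost = 208.5 × £34.5 = £7,193.25
Total = £7,205.37 + £7,193.25 = £14,398.62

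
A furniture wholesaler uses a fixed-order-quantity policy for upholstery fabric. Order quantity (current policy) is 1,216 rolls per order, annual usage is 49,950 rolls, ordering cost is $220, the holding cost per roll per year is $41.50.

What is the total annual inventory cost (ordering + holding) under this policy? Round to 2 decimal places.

$34,269.01

Orders/yr = 49,950/1,216 = 41.077; ordering cost = 41.077 × $220 = $9,037.01
Average inventory = 1,216/2 = 608; holding cost = 608 × $41.5 = $25,232.00
Total = $9,037.01 + $25,232.00 = $34,269.01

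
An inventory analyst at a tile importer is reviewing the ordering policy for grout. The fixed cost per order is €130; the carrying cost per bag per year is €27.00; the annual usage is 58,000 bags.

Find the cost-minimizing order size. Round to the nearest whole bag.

2DS/H = 2·58,000·130/27 = 558,518.52
EOQ = √558,518.52 ≈ 747.34

747 bags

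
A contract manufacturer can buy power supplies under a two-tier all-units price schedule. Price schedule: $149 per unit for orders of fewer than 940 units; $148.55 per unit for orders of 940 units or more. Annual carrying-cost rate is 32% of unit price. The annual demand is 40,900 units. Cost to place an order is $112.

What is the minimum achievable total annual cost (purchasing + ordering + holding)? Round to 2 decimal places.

H₁ = 32%×$149 = $47.6800;  H₂ = 32%×$148.55 = $47.5360
EOQ₁ = √(2×40,900×112/47.6800) = 438.35  (< 940, feasible at tier 1)
EOQ₂ = √(2×40,900×112/47.5360) = 439.01  (< 940 → use Q = 940 at tier-2 price)
TC(tier 1 (EOQ₁), Q≈438.3) = $6,115,000.36
TC(tier 2, Q≈940.0) = $6,102,910.11
Minimum at tier 2: $6,102,910.11

$6,102,910.11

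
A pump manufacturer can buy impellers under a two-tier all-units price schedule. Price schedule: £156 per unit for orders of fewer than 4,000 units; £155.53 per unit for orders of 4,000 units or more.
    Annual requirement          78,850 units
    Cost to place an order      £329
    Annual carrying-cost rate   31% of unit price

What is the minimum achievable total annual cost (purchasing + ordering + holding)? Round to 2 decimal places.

£12,350,690.68

H₁ = 31%×£156 = £48.3600;  H₂ = 31%×£155.53 = £48.2143
EOQ₁ = √(2×78,850×329/48.3600) = 1,035.79  (< 4,000, feasible at tier 1)
EOQ₂ = √(2×78,850×329/48.2143) = 1,037.35  (< 4,000 → use Q = 4,000 at tier-2 price)
TC(tier 1 (EOQ₁), Q≈1,035.8) = £12,350,690.68
TC(tier 2, Q≈4,000.0) = £12,366,454.51
Minimum at tier 1 (EOQ₁): £12,350,690.68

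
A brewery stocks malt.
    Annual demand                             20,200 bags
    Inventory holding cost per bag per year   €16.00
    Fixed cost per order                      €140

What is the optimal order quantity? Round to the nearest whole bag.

Optimal lot size Q* = (2 × 20,200 × €140 / €16)^½ ≈ 594.56

595 bags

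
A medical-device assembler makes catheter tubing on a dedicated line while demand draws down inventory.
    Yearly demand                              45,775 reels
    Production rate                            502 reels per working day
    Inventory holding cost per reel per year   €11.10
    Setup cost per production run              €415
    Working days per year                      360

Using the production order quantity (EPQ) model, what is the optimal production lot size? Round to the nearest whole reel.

Daily demand d = 45,775/360 = 127.153; p = 502; 1 − d/p = 0.74671
EPQ = √(2DS / (H(1 − d/p)))
    = √(2 × 45,775 × 415 / (11.1 × 0.74671)) ≈ 2,141.00

2,141 reels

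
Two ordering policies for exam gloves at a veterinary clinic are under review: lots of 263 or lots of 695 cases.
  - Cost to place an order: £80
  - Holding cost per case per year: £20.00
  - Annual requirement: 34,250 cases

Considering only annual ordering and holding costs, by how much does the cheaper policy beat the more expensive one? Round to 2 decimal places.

£2,155.80

TC(Q) = (D/Q)S + (Q/2)H
TC(263) = (34,250/263)×80 + (263/2)×20 = £13,048.25
TC(695) = (34,250/695)×80 + (695/2)×20 = £10,892.45
|ΔTC| = |£13,048.25 − £10,892.45| = £2,155.80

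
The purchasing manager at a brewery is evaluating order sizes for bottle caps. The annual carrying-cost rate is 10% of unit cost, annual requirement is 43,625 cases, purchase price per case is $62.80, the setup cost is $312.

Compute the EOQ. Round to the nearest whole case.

2,082 cases

Holding cost per case per year: H = 10% × $62.8 = $6.2800
EOQ = √(2DS/H) = √(2 × 43,625 × 312 / 6.28)
    = √(4,334,713.38) ≈ 2,082.00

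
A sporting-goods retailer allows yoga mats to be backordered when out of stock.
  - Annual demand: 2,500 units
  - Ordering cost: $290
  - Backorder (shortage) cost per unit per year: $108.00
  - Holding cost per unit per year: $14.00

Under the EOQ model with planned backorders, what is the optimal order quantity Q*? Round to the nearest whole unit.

Q* = √(2DS/H) · √((H + b)/b)
   = √(2 × 2,500 × 290 / 14) · √((14 + 108) / 108)
   = 321.825 × 1.0628 ≈ 342.05

342 units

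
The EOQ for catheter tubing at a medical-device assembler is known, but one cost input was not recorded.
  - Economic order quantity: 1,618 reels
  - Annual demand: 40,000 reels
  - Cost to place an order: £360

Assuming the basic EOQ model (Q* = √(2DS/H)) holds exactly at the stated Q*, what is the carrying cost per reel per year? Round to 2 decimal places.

From Q* = √(2DS/H) ⇒ Q*² = 2DS/H.
H = 2DS / Q² = 2 × 40,000 × 360 / 1,618² = 11.0011

£11.00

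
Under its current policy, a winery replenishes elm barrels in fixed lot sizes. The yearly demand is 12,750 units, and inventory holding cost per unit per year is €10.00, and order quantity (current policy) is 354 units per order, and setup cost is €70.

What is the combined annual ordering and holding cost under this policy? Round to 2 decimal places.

€4,291.19

Ordering: D/Q × S = 12,750/354 × €70 = €2,521.19
Holding:  Q/2 × H = 354/2 × €10 = €1,770.00
Total = €2,521.19 + €1,770.00 = €4,291.19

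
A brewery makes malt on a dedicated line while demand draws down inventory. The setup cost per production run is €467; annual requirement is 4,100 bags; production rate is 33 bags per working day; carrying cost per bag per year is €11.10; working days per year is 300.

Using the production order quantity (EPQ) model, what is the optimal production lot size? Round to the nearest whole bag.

d = 4,100/300 = 13.6667 bags/day;  effective holding cost H(1 − d/p) = 11.1·(1 − 13.6667/33) = 6.50303
Q* = √(2DS / H_eff) = √(2·4,100·467 / 6.50303) ≈ 767.37

767 bags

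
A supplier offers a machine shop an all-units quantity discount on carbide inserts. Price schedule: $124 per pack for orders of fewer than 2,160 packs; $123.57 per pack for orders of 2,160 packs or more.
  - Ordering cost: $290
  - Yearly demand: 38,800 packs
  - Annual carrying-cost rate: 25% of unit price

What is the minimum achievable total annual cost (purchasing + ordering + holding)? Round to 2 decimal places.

H₁ = 25%×$124 = $31.0000;  H₂ = 25%×$123.57 = $30.8925
EOQ₁ = √(2×38,800×290/31.0000) = 852.02  (< 2,160, feasible at tier 1)
EOQ₂ = √(2×38,800×290/30.8925) = 853.50  (< 2,160 → use Q = 2,160 at tier-2 price)
TC(tier 1 (EOQ₁), Q≈852.0) = $4,837,612.57
TC(tier 2, Q≈2,160.0) = $4,833,089.16
Minimum at tier 2: $4,833,089.16

$4,833,089.16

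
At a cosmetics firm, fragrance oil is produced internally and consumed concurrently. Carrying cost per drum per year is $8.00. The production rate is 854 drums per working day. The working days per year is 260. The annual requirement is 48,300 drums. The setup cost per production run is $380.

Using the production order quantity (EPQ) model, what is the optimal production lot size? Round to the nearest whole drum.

2,422 drums

Daily demand d = 48,300/260 = 185.769; p = 854; 1 − d/p = 0.78247
EPQ = √(2DS / (H(1 − d/p)))
    = √(2 × 48,300 × 380 / (8 × 0.78247)) ≈ 2,421.59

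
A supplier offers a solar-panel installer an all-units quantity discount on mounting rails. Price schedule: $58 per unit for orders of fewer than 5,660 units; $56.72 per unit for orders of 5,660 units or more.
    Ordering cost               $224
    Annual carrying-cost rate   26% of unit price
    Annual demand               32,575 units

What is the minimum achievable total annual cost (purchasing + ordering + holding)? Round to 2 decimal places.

H₁ = 26%×$58 = $15.0800;  H₂ = 26%×$56.72 = $14.7472
EOQ₁ = √(2×32,575×224/15.0800) = 983.74  (< 5,660, feasible at tier 1)
EOQ₂ = √(2×32,575×224/14.7472) = 994.78  (< 5,660 → use Q = 5,660 at tier-2 price)
TC(tier 1 (EOQ₁), Q≈983.7) = $1,904,184.81
TC(tier 2, Q≈5,660.0) = $1,890,677.76
Minimum at tier 2: $1,890,677.76

$1,890,677.76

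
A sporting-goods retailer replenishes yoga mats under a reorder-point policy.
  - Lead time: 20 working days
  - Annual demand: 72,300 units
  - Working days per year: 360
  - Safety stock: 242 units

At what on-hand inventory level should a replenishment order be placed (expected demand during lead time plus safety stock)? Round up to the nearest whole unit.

4,259 units

Daily demand d = 72,300 / 360 = 200.833 units/day
Demand during lead time = 200.833 × 20 = 4,016.67
Reorder point = 4,016.67 + 242 = 4,258.67 → round up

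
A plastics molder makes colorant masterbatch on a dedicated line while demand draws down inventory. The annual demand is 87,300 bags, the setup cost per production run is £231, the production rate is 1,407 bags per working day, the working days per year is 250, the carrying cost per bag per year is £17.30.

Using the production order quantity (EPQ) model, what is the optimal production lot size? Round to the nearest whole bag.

Daily demand d = 87,300/250 = 349.200; p = 1407; 1 − d/p = 0.75181
EPQ = √(2DS / (H(1 − d/p)))
    = √(2 × 87,300 × 231 / (17.3 × 0.75181)) ≈ 1,760.96

1,761 bags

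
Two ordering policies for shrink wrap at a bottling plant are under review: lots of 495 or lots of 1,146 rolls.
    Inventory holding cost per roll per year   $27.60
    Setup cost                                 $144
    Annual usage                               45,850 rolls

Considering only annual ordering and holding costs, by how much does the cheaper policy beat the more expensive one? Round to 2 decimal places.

$1,406.87

Annual cost at Q: ordering D·S/Q plus holding Q·H/2.
TC(495) = (45,850/495)×144 + (495/2)×27.6 = $20,169.18
TC(1,146) = (45,850/1,146)×144 + (1,146/2)×27.6 = $21,576.06
Lots of 495 are cheaper by $1,406.87.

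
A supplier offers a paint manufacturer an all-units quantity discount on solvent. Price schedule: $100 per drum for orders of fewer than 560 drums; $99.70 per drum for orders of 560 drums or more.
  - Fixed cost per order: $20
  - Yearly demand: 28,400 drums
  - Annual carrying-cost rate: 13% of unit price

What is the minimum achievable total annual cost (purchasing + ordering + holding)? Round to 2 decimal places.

$2,836,123.37

H₁ = 13%×$100 = $13.0000;  H₂ = 13%×$99.70 = $12.9610
EOQ₁ = √(2×28,400×20/13.0000) = 295.61  (< 560, feasible at tier 1)
EOQ₂ = √(2×28,400×20/12.9610) = 296.05  (< 560 → use Q = 560 at tier-2 price)
TC(tier 1 (EOQ₁), Q≈295.6) = $2,843,842.92
TC(tier 2, Q≈560.0) = $2,836,123.37
Minimum at tier 2: $2,836,123.37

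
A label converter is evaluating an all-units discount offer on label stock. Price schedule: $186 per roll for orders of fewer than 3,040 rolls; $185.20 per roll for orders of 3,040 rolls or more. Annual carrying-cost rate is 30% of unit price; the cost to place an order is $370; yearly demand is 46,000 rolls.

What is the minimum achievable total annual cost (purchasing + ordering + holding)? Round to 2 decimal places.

$8,599,582.47

H₁ = 30%×$186 = $55.8000;  H₂ = 30%×$185.20 = $55.5600
EOQ₁ = √(2×46,000×370/55.8000) = 781.05  (< 3,040, feasible at tier 1)
EOQ₂ = √(2×46,000×370/55.5600) = 782.73  (< 3,040 → use Q = 3,040 at tier-2 price)
TC(tier 1 (EOQ₁), Q≈781.0) = $8,599,582.47
TC(tier 2, Q≈3,040.0) = $8,609,249.88
Minimum at tier 1 (EOQ₁): $8,599,582.47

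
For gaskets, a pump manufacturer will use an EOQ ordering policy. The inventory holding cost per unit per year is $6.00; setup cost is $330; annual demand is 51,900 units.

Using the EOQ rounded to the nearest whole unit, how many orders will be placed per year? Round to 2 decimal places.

EOQ = √(2DS/H) = √(2 × 51,900 × 330 / 6)
    = √(5,709,000.00) ≈ 2,389.35 → Q = 2,389
N = D/Q = 51,900/2,389 ≈ 21.725 orders/yr

21.72 orders per year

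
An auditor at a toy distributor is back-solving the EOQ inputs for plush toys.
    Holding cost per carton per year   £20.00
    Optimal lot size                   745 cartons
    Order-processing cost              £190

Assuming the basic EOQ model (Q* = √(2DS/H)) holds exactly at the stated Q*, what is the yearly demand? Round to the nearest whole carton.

EOQ relation: Q² = 2DS/H, so rearrange for the unknown.
D = Q²H / (2S) = 745² × 20 / (2 × 190) = 29,211.84

29,212 cartons per year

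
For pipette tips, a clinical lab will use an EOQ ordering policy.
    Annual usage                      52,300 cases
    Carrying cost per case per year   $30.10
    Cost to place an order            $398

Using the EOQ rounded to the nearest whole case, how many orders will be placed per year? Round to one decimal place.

EOQ = √(2DS/H) = √(2 × 52,300 × 398 / 30.1)
    = √(1,383,083.06) ≈ 1,176.05 → Q = 1,176
N = D/Q = 52,300/1,176 ≈ 44.473 orders/yr

44.5 orders per year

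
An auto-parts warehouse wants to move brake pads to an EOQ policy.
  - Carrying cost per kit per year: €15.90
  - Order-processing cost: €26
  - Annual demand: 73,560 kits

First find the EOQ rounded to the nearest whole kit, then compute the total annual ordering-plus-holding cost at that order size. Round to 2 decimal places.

€7,798.68

Optimal lot size Q* = (2 × 73,560 × €26 / €15.9)^½ ≈ 490.48 → Q = 490 kits
Orders/yr = 73,560/490 = 150.122; ordering cost = 150.122 × €26 = €3,903.18
Average inventory = 490/2 = 245; holding cost = 245 × €15.9 = €3,895.50
Total = €3,903.18 + €3,895.50 = €7,798.68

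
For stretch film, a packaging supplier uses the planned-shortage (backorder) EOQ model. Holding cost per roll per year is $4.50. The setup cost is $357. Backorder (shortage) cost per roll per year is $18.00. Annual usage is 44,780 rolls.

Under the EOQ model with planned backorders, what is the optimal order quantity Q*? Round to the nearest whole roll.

Basic EOQ = √(2·44,780·357/4.5) = 2,665.538
Backorder adjustment √((H+b)/b) = √((4.5+18)/18) = 1.1180
Q* = 2,665.538 × 1.1180 ≈ 2,980.16

2,980 rolls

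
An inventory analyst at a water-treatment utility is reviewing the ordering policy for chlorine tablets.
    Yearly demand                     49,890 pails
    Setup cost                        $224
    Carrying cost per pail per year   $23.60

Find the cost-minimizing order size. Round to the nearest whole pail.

973 pails

2DS/H = 2·49,890·224/23.6 = 947,064.41
EOQ = √947,064.41 ≈ 973.17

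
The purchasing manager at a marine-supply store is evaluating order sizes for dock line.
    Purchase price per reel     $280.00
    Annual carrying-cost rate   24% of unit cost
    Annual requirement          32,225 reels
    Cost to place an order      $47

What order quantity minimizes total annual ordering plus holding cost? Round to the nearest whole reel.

212 reels

H = i·C = 0.24 × $280 = $67.2000 per reel-year
Optimal lot size Q* = (2 × 32,225 × $47 / $67.2)^½ ≈ 212.31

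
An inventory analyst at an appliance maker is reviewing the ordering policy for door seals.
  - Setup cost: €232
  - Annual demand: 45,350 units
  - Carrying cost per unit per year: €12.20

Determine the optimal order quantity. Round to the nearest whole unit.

1,313 units

Q* = √(2·D·S / H) = √(2·45,350·232 / 12.2) = √1,724,786.9 ≈ 1,313.31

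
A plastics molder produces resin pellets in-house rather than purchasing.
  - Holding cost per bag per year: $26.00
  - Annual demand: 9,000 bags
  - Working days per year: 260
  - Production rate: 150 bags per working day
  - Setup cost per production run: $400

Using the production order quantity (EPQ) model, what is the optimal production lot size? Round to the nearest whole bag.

Daily demand d = 9,000/260 = 34.615; p = 150; 1 − d/p = 0.76923
EPQ = √(2DS / (H(1 − d/p)))
    = √(2 × 9,000 × 400 / (26 × 0.76923)) ≈ 600.00

600 bags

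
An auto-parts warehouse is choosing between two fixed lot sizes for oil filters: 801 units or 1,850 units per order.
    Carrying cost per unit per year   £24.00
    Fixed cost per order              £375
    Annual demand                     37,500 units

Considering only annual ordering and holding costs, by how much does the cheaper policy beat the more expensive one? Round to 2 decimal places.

TC(Q) = (D/Q)S + (Q/2)H
TC(801) = (37,500/801)×375 + (801/2)×24 = £27,168.18
TC(1,850) = (37,500/1,850)×375 + (1,850/2)×24 = £29,801.35
Lots of 801 are cheaper by £2,633.17.

£2,633.17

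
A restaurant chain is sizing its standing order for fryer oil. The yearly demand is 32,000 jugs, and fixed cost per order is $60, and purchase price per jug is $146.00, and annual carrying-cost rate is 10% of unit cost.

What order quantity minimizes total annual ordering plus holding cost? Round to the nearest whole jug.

513 jugs

Carrying cost H = $146 × 10% = $14.6000/jug/yr
2DS/H = 2·32,000·60/14.6 = 263,013.70
EOQ = √263,013.70 ≈ 512.85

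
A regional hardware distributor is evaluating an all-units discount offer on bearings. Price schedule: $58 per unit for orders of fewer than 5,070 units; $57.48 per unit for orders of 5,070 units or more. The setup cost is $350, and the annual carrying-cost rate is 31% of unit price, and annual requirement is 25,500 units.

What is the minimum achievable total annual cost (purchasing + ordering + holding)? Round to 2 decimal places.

H₁ = 31%×$58 = $17.9800;  H₂ = 31%×$57.48 = $17.8188
EOQ₁ = √(2×25,500×350/17.9800) = 996.38  (< 5,070, feasible at tier 1)
EOQ₂ = √(2×25,500×350/17.8188) = 1,000.88  (< 5,070 → use Q = 5,070 at tier-2 price)
TC(tier 1 (EOQ₁), Q≈996.4) = $1,496,914.88
TC(tier 2, Q≈5,070.0) = $1,512,671.01
Minimum at tier 1 (EOQ₁): $1,496,914.88

$1,496,914.88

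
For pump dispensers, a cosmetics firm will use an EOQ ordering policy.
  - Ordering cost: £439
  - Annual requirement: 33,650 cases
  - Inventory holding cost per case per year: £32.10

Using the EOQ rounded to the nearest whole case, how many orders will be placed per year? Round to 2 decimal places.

35.09 orders per year

2DS/H = 2·33,650·439/32.1 = 920,395.64
EOQ = √920,395.64 ≈ 959.37 → Q = 959
Orders per year = D/Q = 33,650 / 959 = 35.089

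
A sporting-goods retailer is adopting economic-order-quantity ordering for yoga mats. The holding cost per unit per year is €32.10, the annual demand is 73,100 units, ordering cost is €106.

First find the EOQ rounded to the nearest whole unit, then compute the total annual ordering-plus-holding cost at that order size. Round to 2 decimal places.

€22,303.81

EOQ = √(2DS/H) = √(2 × 73,100 × 106 / 32.1)
    = √(482,778.82) ≈ 694.82 → Q = 695 units
Orders/yr = 73,100/695 = 105.180; ordering cost = 105.180 × €106 = €11,149.06
Average inventory = 695/2 = 347.5; holding cost = 347.5 × €32.1 = €11,154.75
Total = €11,149.06 + €11,154.75 = €22,303.81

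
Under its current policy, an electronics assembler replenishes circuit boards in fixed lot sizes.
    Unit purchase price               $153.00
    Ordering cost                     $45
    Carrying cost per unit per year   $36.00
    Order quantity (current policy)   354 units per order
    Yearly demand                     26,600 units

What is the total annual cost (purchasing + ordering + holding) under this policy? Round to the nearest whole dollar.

Ordering: D/Q × S = 26,600/354 × $45 = $3,381.36
Holding:  Q/2 × H = 354/2 × $36 = $6,372.00
Purchase cost = D·C = 26,600 × 153 = $4,069,800.00
Total = $3,381.36 + $6,372.00 + $4,069,800.00 = $4,079,553.36

$4,079,553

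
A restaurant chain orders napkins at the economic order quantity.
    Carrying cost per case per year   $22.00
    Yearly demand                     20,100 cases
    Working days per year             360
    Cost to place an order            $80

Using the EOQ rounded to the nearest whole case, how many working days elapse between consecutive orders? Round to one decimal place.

6.8 days

Q* = √(2·D·S / H) = √(2·20,100·80 / 22) = √146,181.8 ≈ 382.34 → Q = 382 cases
T = Q/D × 360 days = 382/20,100 × 360 = 6.842 days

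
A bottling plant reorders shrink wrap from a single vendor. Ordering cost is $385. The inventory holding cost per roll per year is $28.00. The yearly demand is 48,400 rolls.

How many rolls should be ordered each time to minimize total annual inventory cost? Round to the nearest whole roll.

Optimal lot size Q* = (2 × 48,400 × $385 / $28)^½ ≈ 1,153.69

1,154 rolls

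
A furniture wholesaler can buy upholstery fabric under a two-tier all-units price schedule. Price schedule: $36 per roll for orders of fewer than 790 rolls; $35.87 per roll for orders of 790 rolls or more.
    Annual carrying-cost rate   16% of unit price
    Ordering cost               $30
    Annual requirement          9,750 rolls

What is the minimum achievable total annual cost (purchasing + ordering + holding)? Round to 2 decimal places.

$352,369.74

H₁ = 16%×$36 = $5.7600;  H₂ = 16%×$35.87 = $5.7392
EOQ₁ = √(2×9,750×30/5.7600) = 318.69  (< 790, feasible at tier 1)
EOQ₂ = √(2×9,750×30/5.7392) = 319.27  (< 790 → use Q = 790 at tier-2 price)
TC(tier 1 (EOQ₁), Q≈318.7) = $352,835.65
TC(tier 2, Q≈790.0) = $352,369.74
Minimum at tier 2: $352,369.74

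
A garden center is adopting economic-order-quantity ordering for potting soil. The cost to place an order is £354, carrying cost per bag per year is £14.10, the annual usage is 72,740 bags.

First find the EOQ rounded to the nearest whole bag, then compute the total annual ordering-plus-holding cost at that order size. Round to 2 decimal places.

2DS/H = 2·72,740·354/14.1 = 3,652,476.60
EOQ = √3,652,476.60 ≈ 1,911.15 → Q = 1,911 bags
Annual ordering cost = (D/Q)·S = (72,740/1,911) × 354 = £13,474.60
Annual holding cost  = (Q/2)·H = (1,911/2) × 14.1 = £13,472.55
Total = £13,474.60 + £13,472.55 = £26,947.15

£26,947.15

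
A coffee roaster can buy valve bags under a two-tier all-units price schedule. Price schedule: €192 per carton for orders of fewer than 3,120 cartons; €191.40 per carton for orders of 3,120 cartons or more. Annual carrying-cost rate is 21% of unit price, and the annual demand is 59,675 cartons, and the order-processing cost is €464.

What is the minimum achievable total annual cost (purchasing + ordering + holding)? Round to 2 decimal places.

€11,493,372.38

H₁ = 21%×€192 = €40.3200;  H₂ = 21%×€191.40 = €40.1940
EOQ₁ = √(2×59,675×464/40.3200) = 1,171.95  (< 3,120, feasible at tier 1)
EOQ₂ = √(2×59,675×464/40.1940) = 1,173.79  (< 3,120 → use Q = 3,120 at tier-2 price)
TC(tier 1 (EOQ₁), Q≈1,172.0) = €11,504,853.12
TC(tier 2, Q≈3,120.0) = €11,493,372.38
Minimum at tier 2: €11,493,372.38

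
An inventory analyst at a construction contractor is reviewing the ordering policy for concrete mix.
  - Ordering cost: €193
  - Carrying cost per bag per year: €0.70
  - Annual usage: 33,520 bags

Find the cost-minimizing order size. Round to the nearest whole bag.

4,299 bags

Optimal lot size Q* = (2 × 33,520 × €193 / €0.7)^½ ≈ 4,299.29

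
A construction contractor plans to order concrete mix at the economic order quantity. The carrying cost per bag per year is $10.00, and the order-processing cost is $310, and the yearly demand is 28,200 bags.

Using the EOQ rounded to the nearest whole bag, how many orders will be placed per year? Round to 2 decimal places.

21.33 orders per year

Q* = √(2·D·S / H) = √(2·28,200·310 / 10) = √1,748,400.0 ≈ 1,322.27 → Q = 1,322
Orders per year = D/Q = 28,200 / 1,322 = 21.331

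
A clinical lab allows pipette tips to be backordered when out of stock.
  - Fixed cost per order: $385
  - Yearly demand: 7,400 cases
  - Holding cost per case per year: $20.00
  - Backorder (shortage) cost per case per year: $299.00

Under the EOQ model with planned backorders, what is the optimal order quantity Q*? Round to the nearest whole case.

Q* = √(2DS/H) · √((H + b)/b)
   = √(2 × 7,400 × 385 / 20) · √((20 + 299) / 299)
   = 533.760 × 1.0329 ≈ 551.32

551 cases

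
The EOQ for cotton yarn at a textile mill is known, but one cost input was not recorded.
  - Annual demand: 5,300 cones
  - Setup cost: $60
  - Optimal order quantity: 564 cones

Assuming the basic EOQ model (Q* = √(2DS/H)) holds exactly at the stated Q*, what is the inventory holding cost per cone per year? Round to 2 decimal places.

$2.00

Since Q* = (2DS/H)^½, squaring gives Q*²·H = 2DS.
H = 2DS / Q² = 2 × 5,300 × 60 / 564² = 1.9994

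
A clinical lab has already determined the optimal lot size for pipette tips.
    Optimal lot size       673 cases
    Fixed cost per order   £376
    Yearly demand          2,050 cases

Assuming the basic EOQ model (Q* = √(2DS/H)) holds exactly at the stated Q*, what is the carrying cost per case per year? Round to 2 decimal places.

£3.40

Since Q* = (2DS/H)^½, squaring gives Q*²·H = 2DS.
H = 2DS / Q² = 2 × 2,050 × 376 / 673² = 3.4036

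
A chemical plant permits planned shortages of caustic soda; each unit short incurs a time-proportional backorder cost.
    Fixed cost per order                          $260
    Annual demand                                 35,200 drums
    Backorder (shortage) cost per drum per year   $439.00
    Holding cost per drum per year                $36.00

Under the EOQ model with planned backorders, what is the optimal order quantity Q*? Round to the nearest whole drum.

Basic EOQ = √(2·35,200·260/36) = 713.053
Backorder adjustment √((H+b)/b) = √((36+439)/439) = 1.0402
Q* = 713.053 × 1.0402 ≈ 741.71

742 drums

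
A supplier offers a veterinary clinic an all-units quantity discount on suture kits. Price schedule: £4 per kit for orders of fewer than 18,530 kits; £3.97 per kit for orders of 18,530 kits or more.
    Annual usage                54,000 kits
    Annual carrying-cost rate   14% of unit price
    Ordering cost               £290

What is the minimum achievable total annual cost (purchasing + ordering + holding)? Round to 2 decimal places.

£220,187.98

H₁ = 14%×£4 = £0.5600;  H₂ = 14%×£3.97 = £0.5558
EOQ₁ = √(2×54,000×290/0.5600) = 7,478.54  (< 18,530, feasible at tier 1)
EOQ₂ = √(2×54,000×290/0.5558) = 7,506.74  (< 18,530 → use Q = 18,530 at tier-2 price)
TC(tier 1 (EOQ₁), Q≈7,478.5) = £220,187.98
TC(tier 2, Q≈18,530.0) = £220,374.60
Minimum at tier 1 (EOQ₁): £220,187.98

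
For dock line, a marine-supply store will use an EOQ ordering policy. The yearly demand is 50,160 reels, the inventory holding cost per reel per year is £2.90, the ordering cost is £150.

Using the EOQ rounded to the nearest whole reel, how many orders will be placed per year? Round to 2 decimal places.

22.02 orders per year

EOQ = √(2DS/H) = √(2 × 50,160 × 150 / 2.9)
    = √(5,188,965.52) ≈ 2,277.93 → Q = 2,278
Orders per year = D/Q = 50,160 / 2,278 = 22.019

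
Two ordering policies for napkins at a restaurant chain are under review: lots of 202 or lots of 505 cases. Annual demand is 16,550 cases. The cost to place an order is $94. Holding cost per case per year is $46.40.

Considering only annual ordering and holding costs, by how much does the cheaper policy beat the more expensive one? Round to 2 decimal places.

$2,408.71

For each Q, cost = (D/Q)·S + (Q/2)·H.
TC(202) = (16,550/202)×94 + (202/2)×46.4 = $12,387.89
TC(505) = (16,550/505)×94 + (505/2)×46.4 = $14,796.59
Cheaper: Q = 202.  Difference = $2,408.71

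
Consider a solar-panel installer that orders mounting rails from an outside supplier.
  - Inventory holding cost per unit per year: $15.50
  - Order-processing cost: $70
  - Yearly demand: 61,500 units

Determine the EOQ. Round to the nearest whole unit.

Optimal lot size Q* = (2 × 61,500 × $70 / $15.5)^½ ≈ 745.31

745 units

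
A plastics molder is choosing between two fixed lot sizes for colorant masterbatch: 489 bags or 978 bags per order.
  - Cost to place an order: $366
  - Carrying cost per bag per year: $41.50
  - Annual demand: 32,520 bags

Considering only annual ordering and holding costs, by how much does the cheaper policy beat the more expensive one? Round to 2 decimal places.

TC(Q) = (D/Q)S + (Q/2)H
TC(489) = (32,520/489)×366 + (489/2)×41.5 = $34,486.87
TC(978) = (32,520/978)×366 + (978/2)×41.5 = $32,463.56
|ΔTC| = |$34,486.87 − $32,463.56| = $2,023.31

$2,023.31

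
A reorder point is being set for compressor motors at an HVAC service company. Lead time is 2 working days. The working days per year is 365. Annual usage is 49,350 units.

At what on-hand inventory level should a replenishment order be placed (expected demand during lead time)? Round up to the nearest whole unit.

Daily demand d = 49,350 / 365 = 135.205 units/day
Demand during lead time = 135.205 × 2 = 270.41
Reorder point = 270.41 → round up

271 units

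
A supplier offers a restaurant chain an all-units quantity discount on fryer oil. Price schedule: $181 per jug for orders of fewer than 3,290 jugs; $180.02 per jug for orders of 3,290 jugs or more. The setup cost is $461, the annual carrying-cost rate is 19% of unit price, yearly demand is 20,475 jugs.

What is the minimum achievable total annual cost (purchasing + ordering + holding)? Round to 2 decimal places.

$3,731,454.65

H₁ = 19%×$181 = $34.3900;  H₂ = 19%×$180.02 = $34.2038
EOQ₁ = √(2×20,475×461/34.3900) = 740.90  (< 3,290, feasible at tier 1)
EOQ₂ = √(2×20,475×461/34.2038) = 742.92  (< 3,290 → use Q = 3,290 at tier-2 price)
TC(tier 1 (EOQ₁), Q≈740.9) = $3,731,454.65
TC(tier 2, Q≈3,290.0) = $3,745,043.74
Minimum at tier 1 (EOQ₁): $3,731,454.65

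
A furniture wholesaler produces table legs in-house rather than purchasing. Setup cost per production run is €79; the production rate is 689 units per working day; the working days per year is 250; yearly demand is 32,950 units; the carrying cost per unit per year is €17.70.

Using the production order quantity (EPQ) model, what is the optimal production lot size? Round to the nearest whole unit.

603 units

Daily demand d = 32,950/250 = 131.800; p = 689; 1 − d/p = 0.80871
EPQ = √(2DS / (H(1 − d/p)))
    = √(2 × 32,950 × 79 / (17.7 × 0.80871)) ≈ 603.08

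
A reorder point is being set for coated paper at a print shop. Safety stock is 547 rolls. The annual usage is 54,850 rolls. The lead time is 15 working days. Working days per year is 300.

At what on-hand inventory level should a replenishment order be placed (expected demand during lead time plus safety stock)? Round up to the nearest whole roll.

3,290 rolls

Daily demand d = 54,850 / 300 = 182.833 rolls/day
Demand during lead time = 182.833 × 15 = 2,742.50
Reorder point = 2,742.50 + 547 = 3,289.50 → round up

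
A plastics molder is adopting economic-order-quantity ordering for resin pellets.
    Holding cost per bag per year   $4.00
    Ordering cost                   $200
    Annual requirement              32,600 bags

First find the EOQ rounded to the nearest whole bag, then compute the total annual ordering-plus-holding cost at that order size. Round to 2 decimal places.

$7,222.19

Q* = √(2·D·S / H) = √(2·32,600·200 / 4) = √3,260,000.0 ≈ 1,805.55 → Q = 1,806 bags
Orders/yr = 32,600/1,806 = 18.051; ordering cost = 18.051 × $200 = $3,610.19
Average inventory = 1,806/2 = 903; holding cost = 903 × $4 = $3,612.00
Total = $3,610.19 + $3,612.00 = $7,222.19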